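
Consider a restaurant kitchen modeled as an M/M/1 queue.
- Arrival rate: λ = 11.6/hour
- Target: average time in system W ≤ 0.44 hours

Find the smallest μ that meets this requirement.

For M/M/1: W = 1/(μ-λ)
Need W ≤ 0.44, so 1/(μ-λ) ≤ 0.44
μ - λ ≥ 1/0.44 = 2.2727
μ ≥ 11.6 + 2.2727 = 13.8727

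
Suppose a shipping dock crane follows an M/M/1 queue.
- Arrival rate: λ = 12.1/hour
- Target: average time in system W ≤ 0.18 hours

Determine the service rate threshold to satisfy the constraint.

For M/M/1: W = 1/(μ-λ)
Need W ≤ 0.18, so 1/(μ-λ) ≤ 0.18
μ - λ ≥ 1/0.18 = 5.5556
μ ≥ 12.1 + 5.5556 = 17.6556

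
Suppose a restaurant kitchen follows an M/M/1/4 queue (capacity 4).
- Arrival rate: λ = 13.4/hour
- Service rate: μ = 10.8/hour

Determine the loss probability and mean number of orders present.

ρ = λ/μ = 13.4/10.8 = 1.24074
P₀ = (1-ρ)/(1-ρ^(K+1)) = (1-1.24074)/(1-1.24074^5) = -0.24074/-1.9404 = 0.1241
P_K = P₀×ρ^K = 0.12407 × 1.24074^4 = 0.12407 × 2.3699 = 0.2940
Blocking probability P_4 = 0.2940 (29.40%)
L = ρ[1 - (K+1)ρ^K + Kρ^(K+1)] / [(1-ρ)(1-ρ^(K+1))]
L = 1.24074 × (1 - 5×2.36986 + 4×2.94038) / ((1 - 1.24074) × (1 - 2.94038)) = 2.4230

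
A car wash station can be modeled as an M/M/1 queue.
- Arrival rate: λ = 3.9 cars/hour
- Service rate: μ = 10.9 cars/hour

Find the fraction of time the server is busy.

Server utilization: ρ = λ/μ
ρ = 3.9/10.9 = 0.3578
The server is busy 35.78% of the time.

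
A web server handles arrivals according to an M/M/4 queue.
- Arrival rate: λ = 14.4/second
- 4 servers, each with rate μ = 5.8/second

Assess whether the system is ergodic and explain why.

Stability requires ρ = λ/(cμ) < 1
ρ = 14.4/(4 × 5.8) = 14.4/23.20 = 0.6207
Since 0.6207 < 1, the system is STABLE.
The servers are busy 62.07% of the time.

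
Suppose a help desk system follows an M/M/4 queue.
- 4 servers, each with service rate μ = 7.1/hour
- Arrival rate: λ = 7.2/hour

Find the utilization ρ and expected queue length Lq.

Traffic intensity: ρ = λ/(cμ) = 7.2/(4×7.1) = 0.2535
Since ρ = 0.2535 < 1, system is stable.
Offered load a = λ/μ = cρ = 7.2/7.1 = 1.0141
P₀ = [ Σₙ₌₀^3 aⁿ/n! + a^4/(4!(1-ρ)) ]⁻¹
Σ = a^0/0! + a^1/1! + a^2/2! + a^3/3! = 1.0000 + 1.0141 + 0.5142 + 0.1738 = 2.7021
a^4/(4!(1-ρ)) = 1.0575/(24 × 0.7465) = 0.05903
P₀ = 1/(2.7021 + 0.05903) = 0.3622
Lq = P₀·a^4·ρ / (4!(1-ρ)²) = 0.3622 × 1.0575 × 0.2535 / (24 × 0.5572) = 0.007261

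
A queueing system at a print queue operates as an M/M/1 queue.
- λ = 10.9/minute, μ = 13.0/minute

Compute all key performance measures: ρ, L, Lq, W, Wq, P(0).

Step 1: ρ = λ/μ = 10.9/13.0 = 0.8385
Step 2: L = λ/(μ-λ) = 10.9/2.10 = 5.1905
Step 3: Lq = λ²/(μ(μ-λ)) = 118.81/(13.0×2.10) = 4.3520
Step 4: W = 1/(μ-λ) = 1/2.10 = 0.47619
Step 5: Wq = λ/(μ(μ-λ)) = 10.9/(13.0×2.10) = 0.3993
Step 6: P(0) = 1-ρ = 0.1615
Verify: L = λW = 10.9×0.47619 = 5.1905 ✔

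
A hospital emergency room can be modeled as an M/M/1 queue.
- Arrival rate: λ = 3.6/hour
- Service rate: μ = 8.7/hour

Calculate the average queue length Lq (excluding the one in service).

ρ = λ/μ = 3.6/8.7 = 0.4138
For M/M/1: Lq = λ²/(μ(μ-λ))
Lq = 12.96/(8.7 × 5.10)
Lq = 0.2921 patients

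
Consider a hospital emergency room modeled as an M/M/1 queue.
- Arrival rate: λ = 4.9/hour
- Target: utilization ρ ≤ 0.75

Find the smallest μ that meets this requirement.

ρ = λ/μ, so μ = λ/ρ
μ ≥ 4.9/0.75 = 6.5333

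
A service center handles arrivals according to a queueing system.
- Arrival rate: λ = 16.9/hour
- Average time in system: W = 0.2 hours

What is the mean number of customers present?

Little's Law: L = λW
L = 16.9 × 0.2 = 3.3800 customers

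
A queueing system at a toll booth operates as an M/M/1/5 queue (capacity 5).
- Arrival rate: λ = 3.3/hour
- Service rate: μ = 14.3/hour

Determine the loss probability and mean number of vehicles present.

ρ = λ/μ = 3.3/14.3 = 0.23077
P₀ = (1-ρ)/(1-ρ^(K+1)) = (1-0.23077)/(1-0.23077^6) = 0.76923/0.99985 = 0.7693
P_K = P₀×ρ^K = 0.7693 × 0.23077^5 = 0.7693 × 0.0006545 = 0.0005035
Blocking probability P_5 = 0.0005035 (0.05035%)
L = ρ[1 - (K+1)ρ^K + Kρ^(K+1)] / [(1-ρ)(1-ρ^(K+1))]
L = 0.23077 × (1 - 6×0.0006545 + 5×0.0001510) / ((1 - 0.23077) × (1 - 0.0001510)) = 0.2991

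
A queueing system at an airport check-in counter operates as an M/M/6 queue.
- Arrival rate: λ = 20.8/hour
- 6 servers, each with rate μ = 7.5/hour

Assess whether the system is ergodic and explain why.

Stability requires ρ = λ/(cμ) < 1
ρ = 20.8/(6 × 7.5) = 20.8/45.00 = 0.4622
Since 0.4622 < 1, the system is STABLE.
The servers are busy 46.22% of the time.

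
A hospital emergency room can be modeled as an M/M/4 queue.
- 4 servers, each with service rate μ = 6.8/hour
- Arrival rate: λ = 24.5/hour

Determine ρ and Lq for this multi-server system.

Traffic intensity: ρ = λ/(cμ) = 24.5/(4×6.8) = 0.9007
Since ρ = 0.9007 < 1, system is stable.
Offered load a = λ/μ = cρ = 24.5/6.8 = 3.6029
P₀ = [ Σₙ₌₀^3 aⁿ/n! + a^4/(4!(1-ρ)) ]⁻¹
Σ = a^0/0! + a^1/1! + a^2/2! + a^3/3! = 1.0000 + 3.6029 + 6.4906 + 7.7951 = 18.8886
a^4/(4!(1-ρ)) = 168.5112/(24 × 0.0992647) = 70.7331
P₀ = 1/(18.8886 + 70.7331) = 0.01116
Lq = P₀·a^4·ρ / (4!(1-ρ)²) = 0.011158 × 168.5112 × 0.90074 / (24 × 0.0098535) = 7.1616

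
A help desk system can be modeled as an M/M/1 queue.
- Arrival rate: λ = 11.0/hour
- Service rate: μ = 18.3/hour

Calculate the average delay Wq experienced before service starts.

First, compute utilization: ρ = λ/μ = 11.0/18.3 = 0.6011
For M/M/1: Wq = λ/(μ(μ-λ))
Wq = 11.0/(18.3 × (18.3-11.0))
Wq = 11.0/(18.3 × 7.30)
Wq = 0.08234 hours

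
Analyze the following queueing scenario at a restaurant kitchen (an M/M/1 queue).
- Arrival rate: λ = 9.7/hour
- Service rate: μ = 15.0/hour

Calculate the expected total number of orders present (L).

ρ = λ/μ = 9.7/15.0 = 0.6467
For M/M/1: L = λ/(μ-λ)
L = 9.7/(15.0-9.7) = 9.7/5.30
L = 1.8302 orders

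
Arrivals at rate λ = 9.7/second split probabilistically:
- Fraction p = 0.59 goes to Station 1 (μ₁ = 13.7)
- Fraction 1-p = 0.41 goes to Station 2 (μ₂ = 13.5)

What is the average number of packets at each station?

Effective rates: λ₁ = 9.7×0.59 = 5.723, λ₂ = 9.7×0.41 = 3.977
Station 1: ρ₁ = 5.723/13.7 = 0.41774, L₁ = ρ₁/(1-ρ₁) = 0.41774/(1-0.41774) = 0.7174
Station 2: ρ₂ = 3.977/13.5 = 0.2946, L₂ = ρ₂/(1-ρ₂) = 0.2946/(1-0.2946) = 0.4176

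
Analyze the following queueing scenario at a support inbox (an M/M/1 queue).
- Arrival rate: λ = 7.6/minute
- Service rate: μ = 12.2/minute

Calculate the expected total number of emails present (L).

ρ = λ/μ = 7.6/12.2 = 0.6230
For M/M/1: L = λ/(μ-λ)
L = 7.6/(12.2-7.6) = 7.6/4.60
L = 1.6522 emails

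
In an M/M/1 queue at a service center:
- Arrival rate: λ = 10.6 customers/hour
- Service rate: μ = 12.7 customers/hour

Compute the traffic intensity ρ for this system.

Server utilization: ρ = λ/μ
ρ = 10.6/12.7 = 0.8346
The server is busy 83.46% of the time.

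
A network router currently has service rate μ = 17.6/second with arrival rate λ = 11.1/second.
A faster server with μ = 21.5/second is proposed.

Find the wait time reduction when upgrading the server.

System 1: ρ₁ = 11.1/17.6 = 0.6307, W₁ = 1/(17.6-11.1) = 0.15385
System 2: ρ₂ = 11.1/21.5 = 0.5163, W₂ = 1/(21.5-11.1) = 0.096154
Improvement: (W₁-W₂)/W₁ = (0.15385-0.096154)/0.15385 = 37.50%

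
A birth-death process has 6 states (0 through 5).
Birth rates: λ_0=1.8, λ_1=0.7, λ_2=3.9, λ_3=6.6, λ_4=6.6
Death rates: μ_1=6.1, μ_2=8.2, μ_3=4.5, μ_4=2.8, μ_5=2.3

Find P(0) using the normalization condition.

Ratios P(n)/P(0) = (λ₀···λₙ₋₁)/(μ₁···μₙ):
P(1)/P(0) = (1.8)/(6.1) = 0.29508
P(2)/P(0) = (1.8×0.7)/(6.1×8.2) = 0.025190
P(3)/P(0) = (1.8×0.7×3.9)/(6.1×8.2×4.5) = 0.021831
P(4)/P(0) = (1.8×0.7×3.9×6.6)/(6.1×8.2×4.5×2.8) = 0.051459
P(5)/P(0) = (1.8×0.7×3.9×6.6×6.6)/(6.1×8.2×4.5×2.8×2.3) = 0.14767

Normalization: ∑ P(n) = 1
P(0) × (1.0000 + 0.29508 + 0.025190 + 0.021831 + 0.051459 + 0.14767) = 1
P(0) × 1.5412 = 1
P(0) = 1/1.5412 = 0.6488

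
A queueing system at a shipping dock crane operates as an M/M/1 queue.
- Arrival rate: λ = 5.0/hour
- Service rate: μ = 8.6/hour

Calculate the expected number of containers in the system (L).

ρ = λ/μ = 5.0/8.6 = 0.5814
For M/M/1: L = λ/(μ-λ)
L = 5.0/(8.6-5.0) = 5.0/3.60
L = 1.3889 containers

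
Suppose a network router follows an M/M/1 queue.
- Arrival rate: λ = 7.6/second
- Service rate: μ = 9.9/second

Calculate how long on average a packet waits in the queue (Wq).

First, compute utilization: ρ = λ/μ = 7.6/9.9 = 0.7677
For M/M/1: Wq = λ/(μ(μ-λ))
Wq = 7.6/(9.9 × (9.9-7.6))
Wq = 7.6/(9.9 × 2.30)
Wq = 0.3338 seconds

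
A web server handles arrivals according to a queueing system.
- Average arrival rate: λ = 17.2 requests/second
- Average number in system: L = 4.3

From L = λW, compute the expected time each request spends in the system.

Little's Law: L = λW, so W = L/λ
W = 4.3/17.2 = 0.2500 seconds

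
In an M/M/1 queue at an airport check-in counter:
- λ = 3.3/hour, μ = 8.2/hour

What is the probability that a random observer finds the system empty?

ρ = λ/μ = 3.3/8.2 = 0.4024
P(0) = 1 - ρ = 1 - 0.4024 = 0.5976
The server is idle 59.76% of the time.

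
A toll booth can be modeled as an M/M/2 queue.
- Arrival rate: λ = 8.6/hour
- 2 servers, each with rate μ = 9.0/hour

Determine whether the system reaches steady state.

Stability requires ρ = λ/(cμ) < 1
ρ = 8.6/(2 × 9.0) = 8.6/18.00 = 0.4778
Since 0.4778 < 1, the system is STABLE.
The servers are busy 47.78% of the time.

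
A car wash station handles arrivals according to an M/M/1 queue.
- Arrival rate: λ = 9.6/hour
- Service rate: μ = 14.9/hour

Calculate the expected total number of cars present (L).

ρ = λ/μ = 9.6/14.9 = 0.6443
For M/M/1: L = λ/(μ-λ)
L = 9.6/(14.9-9.6) = 9.6/5.30
L = 1.8113 cars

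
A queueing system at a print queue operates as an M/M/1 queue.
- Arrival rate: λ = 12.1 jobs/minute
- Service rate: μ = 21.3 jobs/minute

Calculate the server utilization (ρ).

Server utilization: ρ = λ/μ
ρ = 12.1/21.3 = 0.5681
The server is busy 56.81% of the time.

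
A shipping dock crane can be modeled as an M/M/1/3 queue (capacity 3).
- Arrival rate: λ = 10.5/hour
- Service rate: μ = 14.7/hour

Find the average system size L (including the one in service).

ρ = λ/μ = 10.5/14.7 = 0.71429
P₀ = (1-ρ)/(1-ρ^(K+1)) = (1-0.71429)/(1-0.71429^4) = 0.28571/0.73969 = 0.3863
P_K = P₀×ρ^K = 0.3863 × 0.71429^3 = 0.3863 × 0.3644 = 0.1408
L = ρ[1 - (K+1)ρ^K + Kρ^(K+1)] / [(1-ρ)(1-ρ^(K+1))]
L = 0.71429 × (1 - 4×0.36444 + 3×0.26031) / ((1 - 0.71429) × (1 - 0.26031)) = 1.0923 containers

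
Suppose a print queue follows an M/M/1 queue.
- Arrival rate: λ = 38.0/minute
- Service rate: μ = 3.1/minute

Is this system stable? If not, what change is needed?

Stability requires ρ = λ/(cμ) < 1
ρ = 38.0/(1 × 3.1) = 38.0/3.10 = 12.2581
Since 12.2581 ≥ 1, the system is UNSTABLE.
Queue grows without bound. Need μ > λ = 38.0.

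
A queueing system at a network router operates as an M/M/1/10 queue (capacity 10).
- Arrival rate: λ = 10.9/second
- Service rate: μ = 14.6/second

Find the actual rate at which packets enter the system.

ρ = λ/μ = 10.9/14.6 = 0.74658
P₀ = (1-ρ)/(1-ρ^(K+1)) = (1-0.74658)/(1-0.74658^11) = 0.2534/0.9598 = 0.2640
P_K = P₀×ρ^K = 0.2640 × 0.74658^10 = 0.2640 × 0.05380 = 0.01420
λ_eff = λ(1-P_K) = 10.9 × (1 - 0.01420) = 10.9 × 0.9858 = 10.7452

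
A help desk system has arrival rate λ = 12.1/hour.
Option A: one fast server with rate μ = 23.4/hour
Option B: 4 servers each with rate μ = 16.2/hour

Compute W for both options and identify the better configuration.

Option A: single server μ = 23.4 (M/M/1)
  ρ_A = 12.1/23.4 = 0.5171
  W_A = 1/(μ-λ) = 1/(23.4-12.1) = 1/11.30 = 0.08850

Option B: 4 servers μ = 16.2 (M/M/4)
  ρ_B = λ/(cμ) = 12.1/(4×16.2) = 0.1867
  Offered load a = λ/μ = cρ = 12.1/16.2 = 0.7469
  P₀ = [ Σₙ₌₀^3 aⁿ/n! + a^4/(4!(1-ρ)) ]⁻¹
  Σ = a^0/0! + a^1/1! + a^2/2! + a^3/3! = 1.0000 + 0.7469 + 0.2789 + 0.06945 = 2.0953
  a^4/(4!(1-ρ)) = 0.31123/(24 × 0.81327) = 0.01595
  P₀ = 1/(2.0953 + 0.01595) = 0.4737
  Lq = P₀·a^4·ρ / (4!(1-ρ)²) = 0.4737 × 0.3112 × 0.1867 / (24 × 0.6614) = 0.001734
  Wq_B = Lq/λ = 0.001734/12.1 = 0.0001433
  W_B = Wq_B + 1/μ = 0.0001433 + 0.06173 = 0.06187

Since W_B = 0.06187 < W_A = 0.08850, Option B (multiple servers) has the shorter time in system.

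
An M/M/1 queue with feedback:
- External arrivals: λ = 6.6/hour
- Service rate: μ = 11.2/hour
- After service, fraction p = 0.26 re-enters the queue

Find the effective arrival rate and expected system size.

Effective arrival rate: λ_eff = λ/(1-p) = 6.6/(1-0.26) = 6.6/0.74 = 8.91892
ρ = λ_eff/μ = 8.91892/11.2 = 0.796332
L = ρ/(1-ρ) = 0.796332/(1-0.796332) = 3.9100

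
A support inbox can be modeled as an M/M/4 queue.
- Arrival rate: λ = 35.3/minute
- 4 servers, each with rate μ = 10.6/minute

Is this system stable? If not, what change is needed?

Stability requires ρ = λ/(cμ) < 1
ρ = 35.3/(4 × 10.6) = 35.3/42.40 = 0.8325
Since 0.8325 < 1, the system is STABLE.
The servers are busy 83.25% of the time.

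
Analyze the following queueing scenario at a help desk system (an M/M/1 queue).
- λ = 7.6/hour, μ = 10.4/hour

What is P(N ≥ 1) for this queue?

ρ = λ/μ = 7.6/10.4 = 0.7308
P(N ≥ n) = ρⁿ
P(N ≥ 1) = 0.7308^1
P(N ≥ 1) = 0.7308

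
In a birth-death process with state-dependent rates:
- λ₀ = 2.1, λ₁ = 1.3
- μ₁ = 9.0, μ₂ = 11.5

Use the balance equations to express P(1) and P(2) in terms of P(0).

Balance equations:
State 0: λ₀P₀ = μ₁P₁ → P₁ = (λ₀/μ₁)P₀ = (2.1/9.0)P₀ = 0.2333P₀
State 1: P₂ = (λ₀λ₁)/(μ₁μ₂)P₀ = (2.1×1.3)/(9.0×11.5)P₀ = 0.02638P₀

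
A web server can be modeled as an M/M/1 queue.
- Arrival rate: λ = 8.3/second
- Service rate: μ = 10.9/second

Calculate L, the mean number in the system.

ρ = λ/μ = 8.3/10.9 = 0.7615
For M/M/1: L = λ/(μ-λ)
L = 8.3/(10.9-8.3) = 8.3/2.60
L = 3.1923 requests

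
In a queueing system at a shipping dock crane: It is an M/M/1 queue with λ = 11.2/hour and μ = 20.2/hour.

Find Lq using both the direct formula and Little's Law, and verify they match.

Method 1 (direct): Lq = λ²/(μ(μ-λ)) = 125.44/(20.2 × 9.00) = 0.6900

Method 2 (Little's Law):
W = 1/(μ-λ) = 1/9.00 = 0.11111
Wq = W - 1/μ = 0.11111 - 0.049505 = 0.06161
Lq = λWq = 11.2 × 0.06161 = 0.6900 ✔ (matches Method 1)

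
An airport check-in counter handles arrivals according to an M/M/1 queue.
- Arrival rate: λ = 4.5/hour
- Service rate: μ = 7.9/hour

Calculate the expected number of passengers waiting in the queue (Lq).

ρ = λ/μ = 4.5/7.9 = 0.5696
For M/M/1: Lq = λ²/(μ(μ-λ))
Lq = 20.25/(7.9 × 3.40)
Lq = 0.7539 passengers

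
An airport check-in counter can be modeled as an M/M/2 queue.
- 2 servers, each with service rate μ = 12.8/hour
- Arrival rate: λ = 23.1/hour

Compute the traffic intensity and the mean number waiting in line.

Traffic intensity: ρ = λ/(cμ) = 23.1/(2×12.8) = 0.9023
Since ρ = 0.9023 < 1, system is stable.
Offered load a = λ/μ = cρ = 23.1/12.8 = 1.8047
P₀ = [ Σₙ₌₀^1 aⁿ/n! + a^2/(2!(1-ρ)) ]⁻¹
Σ = a^0/0! + a^1/1! = 1.0000 + 1.8047 = 2.8047
a^2/(2!(1-ρ)) = 3.25690/(2 × 0.0976562) = 16.6753
P₀ = 1/(2.8047 + 16.6753) = 0.05133
Lq = P₀·a^2·ρ / (2!(1-ρ)²) = 0.05133470 × 3.256897 × 0.9023438 / (2 × 0.009536743) = 7.9096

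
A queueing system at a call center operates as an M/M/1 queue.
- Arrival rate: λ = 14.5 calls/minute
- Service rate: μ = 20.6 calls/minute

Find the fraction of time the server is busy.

Server utilization: ρ = λ/μ
ρ = 14.5/20.6 = 0.7039
The server is busy 70.39% of the time.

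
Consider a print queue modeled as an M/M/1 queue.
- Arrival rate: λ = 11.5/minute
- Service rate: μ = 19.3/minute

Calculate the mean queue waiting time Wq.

First, compute utilization: ρ = λ/μ = 11.5/19.3 = 0.5959
For M/M/1: Wq = λ/(μ(μ-λ))
Wq = 11.5/(19.3 × (19.3-11.5))
Wq = 11.5/(19.3 × 7.80)
Wq = 0.07639 minutes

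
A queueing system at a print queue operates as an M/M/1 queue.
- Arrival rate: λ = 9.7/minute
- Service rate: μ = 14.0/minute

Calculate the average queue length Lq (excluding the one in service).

ρ = λ/μ = 9.7/14.0 = 0.6929
For M/M/1: Lq = λ²/(μ(μ-λ))
Lq = 94.09/(14.0 × 4.30)
Lq = 1.5630 jobs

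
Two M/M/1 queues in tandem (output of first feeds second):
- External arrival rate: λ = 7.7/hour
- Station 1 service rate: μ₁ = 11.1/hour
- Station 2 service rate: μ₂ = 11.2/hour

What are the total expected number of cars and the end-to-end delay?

By Jackson's theorem, each station behaves as independent M/M/1.
Station 1: ρ₁ = 7.7/11.1 = 0.6937, L₁ = ρ₁/(1-ρ₁) = λ/(μ₁-λ) = 7.7/3.40 = 2.2647
Station 2: ρ₂ = 7.7/11.2 = 0.6875, L₂ = ρ₂/(1-ρ₂) = λ/(μ₂-λ) = 7.7/3.50 = 2.2000
Total: L = L₁ + L₂ = 2.2647 + 2.2000 = 4.4647
W = L/λ = 4.4647/7.7 = 0.5798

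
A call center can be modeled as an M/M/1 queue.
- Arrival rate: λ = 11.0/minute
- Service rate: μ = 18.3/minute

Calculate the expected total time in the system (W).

First, compute utilization: ρ = λ/μ = 11.0/18.3 = 0.6011
For M/M/1: W = 1/(μ-λ)
W = 1/(18.3-11.0) = 1/7.30
W = 0.1370 minutes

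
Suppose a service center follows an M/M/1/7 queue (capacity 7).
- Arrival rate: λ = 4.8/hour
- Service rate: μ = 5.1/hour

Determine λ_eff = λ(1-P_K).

ρ = λ/μ = 4.8/5.1 = 0.94118
P₀ = (1-ρ)/(1-ρ^(K+1)) = (1-0.94118)/(1-0.94118^8) = 0.05882/0.3843 = 0.1531
P_K = P₀×ρ^K = 0.15306 × 0.94118^7 = 0.15306 × 0.65420 = 0.1001
λ_eff = λ(1-P_K) = 4.8 × (1 - 0.10013) = 4.8 × 0.89987 = 4.3194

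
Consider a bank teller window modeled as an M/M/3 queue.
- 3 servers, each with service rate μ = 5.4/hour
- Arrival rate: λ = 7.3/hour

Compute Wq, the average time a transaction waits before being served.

Traffic intensity: ρ = λ/(cμ) = 7.3/(3×5.4) = 0.4506
Since ρ = 0.4506 < 1, system is stable.
Offered load a = λ/μ = cρ = 7.3/5.4 = 1.3519
P₀ = [ Σₙ₌₀^2 aⁿ/n! + a^3/(3!(1-ρ)) ]⁻¹
Σ = a^0/0! + a^1/1! + a^2/2! = 1.0000 + 1.3519 + 0.91375 = 3.2656
a^3/(3!(1-ρ)) = 2.4705/(6 × 0.5494) = 0.7495
P₀ = 1/(3.2656 + 0.7495) = 0.2491
Lq = P₀·a^3·ρ / (3!(1-ρ)²) = 0.2491 × 2.4705 × 0.4506 / (6 × 0.3018) = 0.1531
Wq = Lq/λ = 0.1531/7.3 = 0.02097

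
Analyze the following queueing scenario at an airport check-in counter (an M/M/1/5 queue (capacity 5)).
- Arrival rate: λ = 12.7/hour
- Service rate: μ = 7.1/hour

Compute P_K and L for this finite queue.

ρ = λ/μ = 12.7/7.1 = 1.7887
P₀ = (1-ρ)/(1-ρ^(K+1)) = (1-1.7887)/(1-1.7887^6) = -0.7887/-31.7510 = 0.02484
P_K = P₀×ρ^K = 0.02484 × 1.7887^5 = 0.02484 × 18.3100 = 0.4548
Blocking probability P_5 = 0.4548 (45.48%)
L = ρ[1 - (K+1)ρ^K + Kρ^(K+1)] / [(1-ρ)(1-ρ^(K+1))]
L = 1.7887 × (1 - 6×18.30997 + 5×32.75104) / ((1 - 1.7887) × (1 - 32.75104)) = 3.9211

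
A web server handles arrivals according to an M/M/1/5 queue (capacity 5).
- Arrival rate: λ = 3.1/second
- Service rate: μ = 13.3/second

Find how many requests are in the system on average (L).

ρ = λ/μ = 3.1/13.3 = 0.233083
P₀ = (1-ρ)/(1-ρ^(K+1)) = (1-0.233083)/(1-0.233083^6) = 0.76692/0.99984 = 0.7670
P_K = P₀×ρ^K = 0.76704 × 0.233083^5 = 0.76704 × 0.00068794 = 0.0005277
L = ρ[1 - (K+1)ρ^K + Kρ^(K+1)] / [(1-ρ)(1-ρ^(K+1))]
L = 0.233083 × (1 - 6×0.0006879 + 5×0.0001603) / ((1 - 0.233083) × (1 - 0.0001603)) = 0.3030 requests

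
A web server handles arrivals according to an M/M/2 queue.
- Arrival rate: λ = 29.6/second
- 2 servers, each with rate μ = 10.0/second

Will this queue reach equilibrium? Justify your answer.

Stability requires ρ = λ/(cμ) < 1
ρ = 29.6/(2 × 10.0) = 29.6/20.00 = 1.4800
Since 1.4800 ≥ 1, the system is UNSTABLE.
Need c > λ/μ = 29.6/10.0 = 2.96.
Minimum servers needed: c = 3.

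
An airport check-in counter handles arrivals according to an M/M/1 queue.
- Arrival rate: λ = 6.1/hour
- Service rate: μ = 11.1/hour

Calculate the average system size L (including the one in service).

ρ = λ/μ = 6.1/11.1 = 0.5495
For M/M/1: L = λ/(μ-λ)
L = 6.1/(11.1-6.1) = 6.1/5.00
L = 1.2200 passengers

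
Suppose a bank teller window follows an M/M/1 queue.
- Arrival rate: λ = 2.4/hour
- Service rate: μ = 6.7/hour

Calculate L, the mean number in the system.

ρ = λ/μ = 2.4/6.7 = 0.3582
For M/M/1: L = λ/(μ-λ)
L = 2.4/(6.7-2.4) = 2.4/4.30
L = 0.5581 transactions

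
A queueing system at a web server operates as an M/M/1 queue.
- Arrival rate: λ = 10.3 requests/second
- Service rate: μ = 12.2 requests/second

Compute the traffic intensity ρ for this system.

Server utilization: ρ = λ/μ
ρ = 10.3/12.2 = 0.8443
The server is busy 84.43% of the time.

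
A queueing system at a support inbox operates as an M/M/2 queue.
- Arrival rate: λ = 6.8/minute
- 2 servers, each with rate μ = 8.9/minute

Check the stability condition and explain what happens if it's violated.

Stability requires ρ = λ/(cμ) < 1
ρ = 6.8/(2 × 8.9) = 6.8/17.80 = 0.3820
Since 0.3820 < 1, the system is STABLE.
The servers are busy 38.20% of the time.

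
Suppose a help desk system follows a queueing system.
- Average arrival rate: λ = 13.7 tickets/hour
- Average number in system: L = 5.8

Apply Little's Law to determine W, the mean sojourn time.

Little's Law: L = λW, so W = L/λ
W = 5.8/13.7 = 0.4234 hours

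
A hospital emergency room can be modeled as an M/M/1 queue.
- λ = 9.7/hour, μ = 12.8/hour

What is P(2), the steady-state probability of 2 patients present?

ρ = λ/μ = 9.7/12.8 = 0.7578
P(n) = (1-ρ)ρⁿ
P(2) = (1-0.7578) × 0.7578^2
P(2) = 0.2422 × 0.5743
P(2) = 0.1391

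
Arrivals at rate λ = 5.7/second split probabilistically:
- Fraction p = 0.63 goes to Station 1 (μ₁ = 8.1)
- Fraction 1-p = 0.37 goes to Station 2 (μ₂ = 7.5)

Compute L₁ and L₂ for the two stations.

Effective rates: λ₁ = 5.7×0.63 = 3.591, λ₂ = 5.7×0.37 = 2.109
Station 1: ρ₁ = 3.591/8.1 = 0.44333, L₁ = ρ₁/(1-ρ₁) = 0.44333/(1-0.44333) = 0.7964
Station 2: ρ₂ = 2.109/7.5 = 0.2812, L₂ = ρ₂/(1-ρ₂) = 0.2812/(1-0.2812) = 0.3912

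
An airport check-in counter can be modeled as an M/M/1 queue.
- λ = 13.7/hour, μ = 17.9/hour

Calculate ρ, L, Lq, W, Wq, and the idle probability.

Step 1: ρ = λ/μ = 13.7/17.9 = 0.7654
Step 2: L = λ/(μ-λ) = 13.7/4.20 = 3.2619
Step 3: Lq = λ²/(μ(μ-λ)) = 187.69/(17.9×4.20) = 2.4965
Step 4: W = 1/(μ-λ) = 1/4.20 = 0.238095
Step 5: Wq = λ/(μ(μ-λ)) = 13.7/(17.9×4.20) = 0.1822
Step 6: P(0) = 1-ρ = 0.2346
Verify: L = λW = 13.7×0.238095 = 3.2619 ✔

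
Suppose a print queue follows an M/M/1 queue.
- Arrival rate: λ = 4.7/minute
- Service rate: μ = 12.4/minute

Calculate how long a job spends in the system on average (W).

First, compute utilization: ρ = λ/μ = 4.7/12.4 = 0.3790
For M/M/1: W = 1/(μ-λ)
W = 1/(12.4-4.7) = 1/7.70
W = 0.1299 minutes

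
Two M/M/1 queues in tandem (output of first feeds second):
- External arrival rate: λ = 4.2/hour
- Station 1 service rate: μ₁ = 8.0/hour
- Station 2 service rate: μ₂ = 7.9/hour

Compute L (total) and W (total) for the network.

By Jackson's theorem, each station behaves as independent M/M/1.
Station 1: ρ₁ = 4.2/8.0 = 0.5250, L₁ = ρ₁/(1-ρ₁) = λ/(μ₁-λ) = 4.2/3.80 = 1.1053
Station 2: ρ₂ = 4.2/7.9 = 0.5316, L₂ = ρ₂/(1-ρ₂) = λ/(μ₂-λ) = 4.2/3.70 = 1.1351
Total: L = L₁ + L₂ = 1.1053 + 1.1351 = 2.2404
W = L/λ = 2.2404/4.2 = 0.5334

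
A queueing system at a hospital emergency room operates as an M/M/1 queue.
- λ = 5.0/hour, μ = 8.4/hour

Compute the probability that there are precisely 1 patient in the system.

ρ = λ/μ = 5.0/8.4 = 0.5952
P(n) = (1-ρ)ρⁿ
P(1) = (1-0.5952) × 0.5952^1
P(1) = 0.4048 × 0.5952
P(1) = 0.2409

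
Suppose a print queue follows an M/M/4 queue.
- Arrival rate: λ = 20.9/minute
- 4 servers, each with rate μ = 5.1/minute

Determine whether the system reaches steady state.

Stability requires ρ = λ/(cμ) < 1
ρ = 20.9/(4 × 5.1) = 20.9/20.40 = 1.0245
Since 1.0245 ≥ 1, the system is UNSTABLE.
Need c > λ/μ = 20.9/5.1 = 4.10.
Minimum servers needed: c = 5.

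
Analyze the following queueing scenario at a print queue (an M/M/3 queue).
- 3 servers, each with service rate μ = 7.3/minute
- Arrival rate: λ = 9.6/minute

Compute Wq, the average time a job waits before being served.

Traffic intensity: ρ = λ/(cμ) = 9.6/(3×7.3) = 0.4384
Since ρ = 0.4384 < 1, system is stable.
Offered load a = λ/μ = cρ = 9.6/7.3 = 1.3151
P₀ = [ Σₙ₌₀^2 aⁿ/n! + a^3/(3!(1-ρ)) ]⁻¹
Σ = a^0/0! + a^1/1! + a^2/2! = 1.0000 + 1.3151 + 0.8647 = 3.1798
a^3/(3!(1-ρ)) = 2.2743/(6 × 0.5616) = 0.6749
P₀ = 1/(3.1798 + 0.6749) = 0.2594
Lq = P₀·a^3·ρ / (3!(1-ρ)²) = 0.2594 × 2.2743 × 0.4384 / (6 × 0.3154) = 0.1367
Wq = Lq/λ = 0.13665/9.6 = 0.01423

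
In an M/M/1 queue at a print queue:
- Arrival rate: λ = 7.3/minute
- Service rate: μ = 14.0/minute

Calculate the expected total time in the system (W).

First, compute utilization: ρ = λ/μ = 7.3/14.0 = 0.5214
For M/M/1: W = 1/(μ-λ)
W = 1/(14.0-7.3) = 1/6.70
W = 0.1493 minutes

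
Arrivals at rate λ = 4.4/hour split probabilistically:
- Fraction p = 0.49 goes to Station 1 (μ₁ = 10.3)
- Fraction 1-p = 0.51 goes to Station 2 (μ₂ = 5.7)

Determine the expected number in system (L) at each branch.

Effective rates: λ₁ = 4.4×0.49 = 2.156, λ₂ = 4.4×0.51 = 2.244
Station 1: ρ₁ = 2.156/10.3 = 0.2093, L₁ = ρ₁/(1-ρ₁) = 0.2093/(1-0.2093) = 0.2647
Station 2: ρ₂ = 2.244/5.7 = 0.3937, L₂ = ρ₂/(1-ρ₂) = 0.3937/(1-0.3937) = 0.6493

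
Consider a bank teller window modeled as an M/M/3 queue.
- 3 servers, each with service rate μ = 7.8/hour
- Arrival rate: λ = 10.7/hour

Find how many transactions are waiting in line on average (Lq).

Traffic intensity: ρ = λ/(cμ) = 10.7/(3×7.8) = 0.4573
Since ρ = 0.4573 < 1, system is stable.
Offered load a = λ/μ = cρ = 10.7/7.8 = 1.3718
P₀ = [ Σₙ₌₀^2 aⁿ/n! + a^3/(3!(1-ρ)) ]⁻¹
Σ = a^0/0! + a^1/1! + a^2/2! = 1.0000 + 1.3718 + 0.9409 = 3.3127
a^3/(3!(1-ρ)) = 2.5815/(6 × 0.54274) = 0.7927
P₀ = 1/(3.3127 + 0.7927) = 0.2436
Lq = P₀·a^3·ρ / (3!(1-ρ)²) = 0.2436 × 2.5815 × 0.4573 / (6 × 0.2946) = 0.1627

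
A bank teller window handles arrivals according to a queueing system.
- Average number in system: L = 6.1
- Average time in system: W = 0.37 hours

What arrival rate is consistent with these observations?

Little's Law: L = λW, so λ = L/W
λ = 6.1/0.37 = 16.4865 transactions/hour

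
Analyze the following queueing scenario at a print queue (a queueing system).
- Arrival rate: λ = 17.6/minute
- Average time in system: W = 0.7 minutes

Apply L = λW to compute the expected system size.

Little's Law: L = λW
L = 17.6 × 0.7 = 12.3200 jobs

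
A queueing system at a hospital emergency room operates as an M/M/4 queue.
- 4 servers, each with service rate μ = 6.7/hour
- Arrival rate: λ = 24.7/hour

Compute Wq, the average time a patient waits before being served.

Traffic intensity: ρ = λ/(cμ) = 24.7/(4×6.7) = 0.9216
Since ρ = 0.9216 < 1, system is stable.
Offered load a = λ/μ = cρ = 24.7/6.7 = 3.6866
P₀ = [ Σₙ₌₀^3 aⁿ/n! + a^4/(4!(1-ρ)) ]⁻¹
Σ = a^0/0! + a^1/1! + a^2/2! + a^3/3! = 1.00000 + 3.68657 + 6.79539 + 8.35055 = 19.8325
a^4/(4!(1-ρ)) = 184.7092/(24 × 0.0783582) = 98.2184
P₀ = 1/(19.8325 + 98.2184) = 0.008471
Lq = P₀·a^4·ρ / (4!(1-ρ)²) = 0.0084709 × 184.7092 × 0.92164 / (24 × 0.0061400) = 9.7859
Wq = Lq/λ = 9.7859/24.7 = 0.3962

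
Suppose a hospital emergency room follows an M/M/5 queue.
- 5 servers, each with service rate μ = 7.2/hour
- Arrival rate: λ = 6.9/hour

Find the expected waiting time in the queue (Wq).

Traffic intensity: ρ = λ/(cμ) = 6.9/(5×7.2) = 0.1917
Since ρ = 0.1917 < 1, system is stable.
Offered load a = λ/μ = cρ = 6.9/7.2 = 0.9583
P₀ = [ Σₙ₌₀^4 aⁿ/n! + a^5/(5!(1-ρ)) ]⁻¹
Σ = a^0/0! + a^1/1! + a^2/2! + a^3/3! + a^4/4! = 1.0000 + 0.95833 + 0.45920 + 0.14669 + 0.035144 = 2.5994
a^5/(5!(1-ρ)) = 0.8083/(120 × 0.8083) = 0.008333
P₀ = 1/(2.5994 + 0.008333) = 0.3835
Lq = P₀·a^5·ρ / (5!(1-ρ)²) = 0.38348 × 0.80832 × 0.19167 / (120 × 0.65340) = 0.0007577
Wq = Lq/λ = 0.0007577/6.9 = 0.0001098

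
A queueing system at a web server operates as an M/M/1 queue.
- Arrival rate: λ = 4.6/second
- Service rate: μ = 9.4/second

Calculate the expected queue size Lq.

ρ = λ/μ = 4.6/9.4 = 0.4894
For M/M/1: Lq = λ²/(μ(μ-λ))
Lq = 21.16/(9.4 × 4.80)
Lq = 0.4690 requests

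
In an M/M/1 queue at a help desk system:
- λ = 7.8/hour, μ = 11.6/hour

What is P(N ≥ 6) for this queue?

ρ = λ/μ = 7.8/11.6 = 0.67241
P(N ≥ n) = ρⁿ
P(N ≥ 6) = 0.67241^6
P(N ≥ 6) = 0.09243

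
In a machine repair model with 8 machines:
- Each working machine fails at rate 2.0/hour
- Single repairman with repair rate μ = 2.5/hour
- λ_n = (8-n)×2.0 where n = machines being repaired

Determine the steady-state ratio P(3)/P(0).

P(3)/P(0) = ∏_{i=0}^{3-1} λ_i/μ_{i+1}
= (8-0)×2.0/2.5 × (8-1)×2.0/2.5 × (8-2)×2.0/2.5
= 172.0320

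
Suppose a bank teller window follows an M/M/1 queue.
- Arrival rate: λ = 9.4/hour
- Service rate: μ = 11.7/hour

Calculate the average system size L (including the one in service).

ρ = λ/μ = 9.4/11.7 = 0.8034
For M/M/1: L = λ/(μ-λ)
L = 9.4/(11.7-9.4) = 9.4/2.30
L = 4.0870 transactions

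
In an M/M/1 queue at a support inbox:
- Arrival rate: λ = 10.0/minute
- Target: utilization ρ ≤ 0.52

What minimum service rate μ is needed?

ρ = λ/μ, so μ = λ/ρ
μ ≥ 10.0/0.52 = 19.2308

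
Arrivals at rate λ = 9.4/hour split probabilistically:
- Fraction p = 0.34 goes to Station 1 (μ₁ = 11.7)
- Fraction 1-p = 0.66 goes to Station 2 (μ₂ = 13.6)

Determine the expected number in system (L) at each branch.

Effective rates: λ₁ = 9.4×0.34 = 3.196, λ₂ = 9.4×0.66 = 6.204
Station 1: ρ₁ = 3.196/11.7 = 0.27316, L₁ = ρ₁/(1-ρ₁) = 0.27316/(1-0.27316) = 0.3758
Station 2: ρ₂ = 6.204/13.6 = 0.45618, L₂ = ρ₂/(1-ρ₂) = 0.45618/(1-0.45618) = 0.8388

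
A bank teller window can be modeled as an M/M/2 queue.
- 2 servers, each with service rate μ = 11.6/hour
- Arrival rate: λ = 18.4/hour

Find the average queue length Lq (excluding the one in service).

Traffic intensity: ρ = λ/(cμ) = 18.4/(2×11.6) = 0.7931
Since ρ = 0.7931 < 1, system is stable.
Offered load a = λ/μ = cρ = 18.4/11.6 = 1.5862
P₀ = [ Σₙ₌₀^1 aⁿ/n! + a^2/(2!(1-ρ)) ]⁻¹
Σ = a^0/0! + a^1/1! = 1.0000 + 1.5862 = 2.5862
a^2/(2!(1-ρ)) = 2.5161/(2 × 0.2069) = 6.0805
P₀ = 1/(2.5862 + 6.0805) = 0.1154
Lq = P₀·a^2·ρ / (2!(1-ρ)²) = 0.11538 × 2.5161 × 0.79310 / (2 × 0.042806) = 2.6894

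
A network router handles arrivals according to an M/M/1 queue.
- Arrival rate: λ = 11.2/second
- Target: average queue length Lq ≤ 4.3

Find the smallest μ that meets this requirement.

For M/M/1: Lq = λ²/(μ(μ-λ))
Need Lq ≤ 4.3, i.e. μ(μ-λ) ≥ λ²/4.3
μ² - 11.2μ - 125.44/4.3 ≥ 0  →  μ² - 11.2μ - 29.172093 ≥ 0
Quadratic formula (positive root): μ = [λ + √(λ² + 4×29.172093)]/2
Discriminant: 125.44 + 4×29.172093 = 242.12837, √242.12837 = 15.56047
μ ≥ (11.2 + 15.56047)/2 = 13.3802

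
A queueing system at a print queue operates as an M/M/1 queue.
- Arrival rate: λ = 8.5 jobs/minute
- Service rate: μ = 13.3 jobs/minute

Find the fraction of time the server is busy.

Server utilization: ρ = λ/μ
ρ = 8.5/13.3 = 0.6391
The server is busy 63.91% of the time.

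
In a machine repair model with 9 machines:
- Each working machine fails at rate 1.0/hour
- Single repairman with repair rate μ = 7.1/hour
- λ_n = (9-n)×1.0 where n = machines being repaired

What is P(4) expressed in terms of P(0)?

P(4)/P(0) = ∏_{i=0}^{4-1} λ_i/μ_{i+1}
= (9-0)×1.0/7.1 × (9-1)×1.0/7.1 × (9-2)×1.0/7.1 × (9-3)×1.0/7.1
= 1.1900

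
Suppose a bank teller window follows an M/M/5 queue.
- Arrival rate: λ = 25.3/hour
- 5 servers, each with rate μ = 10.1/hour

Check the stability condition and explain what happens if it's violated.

Stability requires ρ = λ/(cμ) < 1
ρ = 25.3/(5 × 10.1) = 25.3/50.50 = 0.5010
Since 0.5010 < 1, the system is STABLE.
The servers are busy 50.10% of the time.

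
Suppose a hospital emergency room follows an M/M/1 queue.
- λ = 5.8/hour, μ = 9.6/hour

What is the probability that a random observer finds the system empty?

ρ = λ/μ = 5.8/9.6 = 0.6042
P(0) = 1 - ρ = 1 - 0.6042 = 0.3958
The server is idle 39.58% of the time.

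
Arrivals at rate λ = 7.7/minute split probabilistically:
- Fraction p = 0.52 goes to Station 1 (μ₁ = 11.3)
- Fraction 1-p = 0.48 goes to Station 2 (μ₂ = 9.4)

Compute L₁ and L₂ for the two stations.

Effective rates: λ₁ = 7.7×0.52 = 4.004, λ₂ = 7.7×0.48 = 3.696
Station 1: ρ₁ = 4.004/11.3 = 0.35434, L₁ = ρ₁/(1-ρ₁) = 0.35434/(1-0.35434) = 0.5488
Station 2: ρ₂ = 3.696/9.4 = 0.3932, L₂ = ρ₂/(1-ρ₂) = 0.3932/(1-0.3932) = 0.6480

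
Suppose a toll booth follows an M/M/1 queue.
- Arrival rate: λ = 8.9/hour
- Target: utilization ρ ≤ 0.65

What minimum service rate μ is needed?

ρ = λ/μ, so μ = λ/ρ
μ ≥ 8.9/0.65 = 13.6923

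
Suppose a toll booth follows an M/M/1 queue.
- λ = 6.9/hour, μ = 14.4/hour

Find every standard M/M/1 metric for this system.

Step 1: ρ = λ/μ = 6.9/14.4 = 0.4792
Step 2: L = λ/(μ-λ) = 6.9/7.50 = 0.9200
Step 3: Lq = λ²/(μ(μ-λ)) = 47.61/(14.4×7.50) = 0.4408
Step 4: W = 1/(μ-λ) = 1/7.50 = 0.13333
Step 5: Wq = λ/(μ(μ-λ)) = 6.9/(14.4×7.50) = 0.06389
Step 6: P(0) = 1-ρ = 0.5208
Verify: L = λW = 6.9×0.13333 = 0.9200 ✔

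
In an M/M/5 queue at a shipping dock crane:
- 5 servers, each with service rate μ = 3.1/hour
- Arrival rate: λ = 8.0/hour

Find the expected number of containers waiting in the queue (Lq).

Traffic intensity: ρ = λ/(cμ) = 8.0/(5×3.1) = 0.5161
Since ρ = 0.5161 < 1, system is stable.
Offered load a = λ/μ = cρ = 8.0/3.1 = 2.5806
P₀ = [ Σₙ₌₀^4 aⁿ/n! + a^5/(5!(1-ρ)) ]⁻¹
Σ = a^0/0! + a^1/1! + a^2/2! + a^3/3! + a^4/4! = 1.0000 + 2.5806 + 3.3299 + 2.8644 + 1.8480 = 11.6229
a^5/(5!(1-ρ)) = 114.4568/(120 × 0.48387) = 1.9712
P₀ = 1/(11.6229 + 1.9712) = 0.07356
Lq = P₀·a^5·ρ / (5!(1-ρ)²) = 0.07356 × 114.4568 × 0.5161 / (120 × 0.2341) = 0.1547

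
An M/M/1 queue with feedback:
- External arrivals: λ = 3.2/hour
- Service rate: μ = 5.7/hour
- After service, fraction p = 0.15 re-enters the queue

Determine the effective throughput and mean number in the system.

Effective arrival rate: λ_eff = λ/(1-p) = 3.2/(1-0.15) = 3.2/0.85 = 3.76471
ρ = λ_eff/μ = 3.76471/5.7 = 0.660475
L = ρ/(1-ρ) = 0.660475/(1-0.660475) = 1.9453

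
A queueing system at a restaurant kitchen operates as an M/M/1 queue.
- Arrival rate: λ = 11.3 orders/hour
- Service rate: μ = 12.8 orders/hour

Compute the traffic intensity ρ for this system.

Server utilization: ρ = λ/μ
ρ = 11.3/12.8 = 0.8828
The server is busy 88.28% of the time.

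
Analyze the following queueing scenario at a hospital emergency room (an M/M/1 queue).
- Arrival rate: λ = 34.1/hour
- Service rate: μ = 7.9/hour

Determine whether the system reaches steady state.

Stability requires ρ = λ/(cμ) < 1
ρ = 34.1/(1 × 7.9) = 34.1/7.90 = 4.3165
Since 4.3165 ≥ 1, the system is UNSTABLE.
Queue grows without bound. Need μ > λ = 34.1.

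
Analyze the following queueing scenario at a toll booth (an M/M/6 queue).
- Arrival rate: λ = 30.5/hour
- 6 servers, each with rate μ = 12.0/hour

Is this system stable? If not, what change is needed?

Stability requires ρ = λ/(cμ) < 1
ρ = 30.5/(6 × 12.0) = 30.5/72.00 = 0.4236
Since 0.4236 < 1, the system is STABLE.
The servers are busy 42.36% of the time.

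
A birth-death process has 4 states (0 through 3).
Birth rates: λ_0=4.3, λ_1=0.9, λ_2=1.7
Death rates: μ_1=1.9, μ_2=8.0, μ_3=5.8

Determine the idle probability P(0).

Ratios P(n)/P(0) = (λ₀···λₙ₋₁)/(μ₁···μₙ):
P(1)/P(0) = (4.3)/(1.9) = 2.2632
P(2)/P(0) = (4.3×0.9)/(1.9×8.0) = 0.2546
P(3)/P(0) = (4.3×0.9×1.7)/(1.9×8.0×5.8) = 0.07463

Normalization: ∑ P(n) = 1
P(0) × (1.0000 + 2.2632 + 0.2546 + 0.07463) = 1
P(0) × 3.5924 = 1
P(0) = 1/3.5924 = 0.2784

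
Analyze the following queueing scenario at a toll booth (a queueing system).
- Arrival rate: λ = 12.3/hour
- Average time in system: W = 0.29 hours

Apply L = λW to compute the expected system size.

Little's Law: L = λW
L = 12.3 × 0.29 = 3.5670 vehicles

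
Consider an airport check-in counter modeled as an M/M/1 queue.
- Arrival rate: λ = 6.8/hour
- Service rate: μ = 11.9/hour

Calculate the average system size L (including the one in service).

ρ = λ/μ = 6.8/11.9 = 0.5714
For M/M/1: L = λ/(μ-λ)
L = 6.8/(11.9-6.8) = 6.8/5.10
L = 1.3333 passengers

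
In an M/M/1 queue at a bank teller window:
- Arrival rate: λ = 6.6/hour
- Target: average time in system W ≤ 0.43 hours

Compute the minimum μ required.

For M/M/1: W = 1/(μ-λ)
Need W ≤ 0.43, so 1/(μ-λ) ≤ 0.43
μ - λ ≥ 1/0.43 = 2.3256
μ ≥ 6.6 + 2.3256 = 8.9256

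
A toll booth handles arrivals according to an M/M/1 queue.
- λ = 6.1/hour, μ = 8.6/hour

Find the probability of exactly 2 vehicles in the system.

ρ = λ/μ = 6.1/8.6 = 0.7093
P(n) = (1-ρ)ρⁿ
P(2) = (1-0.7093) × 0.7093^2
P(2) = 0.2907 × 0.5031
P(2) = 0.1463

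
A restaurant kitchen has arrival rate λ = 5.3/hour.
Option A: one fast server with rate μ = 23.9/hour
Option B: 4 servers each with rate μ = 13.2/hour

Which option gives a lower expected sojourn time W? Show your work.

Option A: single server μ = 23.9 (M/M/1)
  ρ_A = 5.3/23.9 = 0.2218
  W_A = 1/(μ-λ) = 1/(23.9-5.3) = 1/18.60 = 0.05376

Option B: 4 servers μ = 13.2 (M/M/4)
  ρ_B = λ/(cμ) = 5.3/(4×13.2) = 0.1004
  Offered load a = λ/μ = cρ = 5.3/13.2 = 0.4015
  P₀ = [ Σₙ₌₀^3 aⁿ/n! + a^4/(4!(1-ρ)) ]⁻¹
  Σ = a^0/0! + a^1/1! + a^2/2! + a^3/3! = 1.0000 + 0.4015 + 0.08061 + 0.01079 = 1.4929
  a^4/(4!(1-ρ)) = 0.02599/(24 × 0.8996) = 0.001204
  P₀ = 1/(1.4929 + 0.001204) = 0.6693
  Lq = P₀·a^4·ρ / (4!(1-ρ)²) = 0.6692928 × 0.02599009 × 0.1003788 / (24 × 0.8093183) = 0.00008989
  Wq_B = Lq/λ = 0.000089895/5.3 = 0.000016961
  W_B = Wq_B + 1/μ = 0.000016961 + 0.075758 = 0.07577

Since W_A = 0.05376 < W_B = 0.07577, Option A (single fast server) has the shorter time in system.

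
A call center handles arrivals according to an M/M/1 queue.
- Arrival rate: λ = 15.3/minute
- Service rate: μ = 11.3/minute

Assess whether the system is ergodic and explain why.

Stability requires ρ = λ/(cμ) < 1
ρ = 15.3/(1 × 11.3) = 15.3/11.30 = 1.3540
Since 1.3540 ≥ 1, the system is UNSTABLE.
Queue grows without bound. Need μ > λ = 15.3.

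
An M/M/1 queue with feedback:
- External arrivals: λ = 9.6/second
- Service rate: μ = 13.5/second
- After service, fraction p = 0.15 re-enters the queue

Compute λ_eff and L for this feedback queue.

Effective arrival rate: λ_eff = λ/(1-p) = 9.6/(1-0.15) = 9.6/0.85 = 11.2941
ρ = λ_eff/μ = 11.2941/13.5 = 0.8366
L = ρ/(1-ρ) = 0.8366/(1-0.8366) = 5.1200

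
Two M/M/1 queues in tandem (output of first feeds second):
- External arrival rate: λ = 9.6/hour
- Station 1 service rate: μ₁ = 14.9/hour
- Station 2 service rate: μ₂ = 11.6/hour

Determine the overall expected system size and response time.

By Jackson's theorem, each station behaves as independent M/M/1.
Station 1: ρ₁ = 9.6/14.9 = 0.6443, L₁ = ρ₁/(1-ρ₁) = λ/(μ₁-λ) = 9.6/5.30 = 1.8113
Station 2: ρ₂ = 9.6/11.6 = 0.8276, L₂ = ρ₂/(1-ρ₂) = λ/(μ₂-λ) = 9.6/2.00 = 4.8000
Total: L = L₁ + L₂ = 1.8113 + 4.8000 = 6.6113
W = L/λ = 6.6113/9.6 = 0.6887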